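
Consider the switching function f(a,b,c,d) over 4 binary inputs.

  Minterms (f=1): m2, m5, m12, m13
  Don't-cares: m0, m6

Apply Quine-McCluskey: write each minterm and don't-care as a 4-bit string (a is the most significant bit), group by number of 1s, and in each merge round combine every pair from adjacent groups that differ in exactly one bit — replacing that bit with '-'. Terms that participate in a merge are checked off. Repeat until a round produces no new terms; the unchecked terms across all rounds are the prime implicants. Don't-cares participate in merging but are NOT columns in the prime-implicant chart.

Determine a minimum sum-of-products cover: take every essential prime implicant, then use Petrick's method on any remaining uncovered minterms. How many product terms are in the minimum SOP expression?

3

size-2^0 implicants → 0000(✓)  0010(✓)  0101(✓)  0110(✓)  1100(✓)  1101(✓)
size-2^1 implicants → -101  0-10  00-0  110-
Unchecked terms (primes): -101, 0-10, 00-0, 110-
Minterm coverage:
  m2 ⊆ 0-10,00-0
  m5 ⊆ -101 [E]
  m12 ⊆ 110- [E]
  m13 ⊆ -101,110-
E = {-101, 110-}
Petrick residual → 0-10
Cover = bc'd + a'cd' + abc'  |cover|=3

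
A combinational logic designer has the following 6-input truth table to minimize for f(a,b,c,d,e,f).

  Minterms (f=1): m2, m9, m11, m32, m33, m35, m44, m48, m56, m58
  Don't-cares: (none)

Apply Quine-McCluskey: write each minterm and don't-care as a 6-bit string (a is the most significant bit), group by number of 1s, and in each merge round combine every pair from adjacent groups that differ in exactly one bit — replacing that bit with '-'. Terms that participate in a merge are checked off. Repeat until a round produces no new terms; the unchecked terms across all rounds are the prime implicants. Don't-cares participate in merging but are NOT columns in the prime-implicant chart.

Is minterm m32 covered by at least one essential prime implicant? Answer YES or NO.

[col 0] 000010, 001001*, 001011*, 100000*, 100001*, 100011*, 101100, 110000*, 111000*, 111010*
[col 1] 0010-1, 1-0000, 1000-1, 10000-, 11-000, 1110-0
Prime implicants: 000010, 0010-1, 1-0000, 1000-1, 10000-, 101100, 11-000, 1110-0
PI chart (minterm → PIs covering it):
  2 | 000010  (sole → essential)
  9 | 0010-1  (sole → essential)
  11 | 0010-1  (sole → essential)
  32 | 1-0000,10000-
  33 | 1000-1,10000-
  35 | 1000-1  (sole → essential)
  44 | 101100  (sole → essential)
  48 | 1-0000,11-000
  56 | 11-000,1110-0
  58 | 1110-0  (sole → essential)
Essential prime implicants: 000010, 0010-1, 1000-1, 101100, 1110-0

NO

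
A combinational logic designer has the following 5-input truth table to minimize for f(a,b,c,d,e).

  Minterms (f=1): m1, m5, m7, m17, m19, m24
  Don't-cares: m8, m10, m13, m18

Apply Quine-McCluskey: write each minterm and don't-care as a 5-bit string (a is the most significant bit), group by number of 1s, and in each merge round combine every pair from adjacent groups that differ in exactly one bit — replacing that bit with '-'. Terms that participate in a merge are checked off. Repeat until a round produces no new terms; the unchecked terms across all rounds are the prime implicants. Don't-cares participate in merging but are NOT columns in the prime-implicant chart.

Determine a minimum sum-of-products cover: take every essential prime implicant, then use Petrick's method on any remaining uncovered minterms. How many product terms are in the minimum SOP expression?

Round 0: 00001✓ 00101✓ 00111✓ 01000✓ 01010✓ 01101✓ 10001✓ 10010✓ 10011✓ 11000✓
Round 1: -0001 -1000 0-101 00-01 001-1 010-0 100-1 1001-
PIs = {-0001, -1000, 0-101, 00-01, 001-1, 010-0, 100-1, 1001-}
Coverage chart:
  m1: -0001,00-01
  m5: 0-101,00-01,001-1
  m7: 001-1 ←essential
  m17: -0001,100-1
  m19: 100-1,1001-
  m24: -1000 ←essential
Essential: -1000, 001-1
Petrick residual → -0001, 100-1
Min cover (4 terms): b'c'd'e + bc'd'e' + a'b'ce + ab'c'e

4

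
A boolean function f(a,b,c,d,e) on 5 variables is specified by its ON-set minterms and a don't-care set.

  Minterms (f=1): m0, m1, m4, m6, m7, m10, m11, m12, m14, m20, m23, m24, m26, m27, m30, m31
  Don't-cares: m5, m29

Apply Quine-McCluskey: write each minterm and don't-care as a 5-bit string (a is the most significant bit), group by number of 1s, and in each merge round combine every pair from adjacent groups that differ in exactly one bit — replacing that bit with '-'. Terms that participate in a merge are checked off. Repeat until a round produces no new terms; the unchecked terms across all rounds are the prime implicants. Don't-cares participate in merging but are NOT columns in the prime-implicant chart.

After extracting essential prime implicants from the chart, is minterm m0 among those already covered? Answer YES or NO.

size-2^0 implicants → 00000(✓)  00001(✓)  00100(✓)  00101(✓)  00110(✓)  00111(✓)  01010(✓)  01011(✓)  01100(✓)  01110(✓)  10100(✓)  10111(✓)  11000(✓)  11010(✓)  11011(✓)  11101(✓)  11110(✓)  11111(✓)
size-2^1 implicants → -0100  -0111  -1010(✓)  -1011(✓)  -1110(✓)  0-100(✓)  0-110(✓)  00-00(✓)  00-01(✓)  0000-(✓)  001-0(✓)  001-1(✓)  0010-(✓)  0011-(✓)  01-10(✓)  0101-(✓)  011-0(✓)  1-111  11-10(✓)  11-11(✓)  110-0  1101-(✓)  111-1  1111-(✓)
size-2^2 implicants → -1-10  -101-  0-1-0  00-0-  001--  11-1-
Unchecked terms (primes): -0100, -0111, -1-10, -101-, 0-1-0, 00-0-, 001--, 1-111, 11-1-, 110-0, 111-1
Minterm coverage:
  m0 ⊆ 00-0- [E]
  m1 ⊆ 00-0- [E]
  m4 ⊆ -0100,0-1-0,00-0-,001--
  m6 ⊆ 0-1-0,001--
  m7 ⊆ -0111,001--
  m10 ⊆ -1-10,-101-
  m11 ⊆ -101- [E]
  m12 ⊆ 0-1-0 [E]
  m14 ⊆ -1-10,0-1-0
  m20 ⊆ -0100 [E]
  m23 ⊆ -0111,1-111
  m24 ⊆ 110-0 [E]
  m26 ⊆ -1-10,-101-,11-1-,110-0
  m27 ⊆ -101-,11-1-
  m30 ⊆ -1-10,11-1-
  m31 ⊆ 1-111,11-1-,111-1
E = {-0100, -101-, 0-1-0, 00-0-, 110-0}

YES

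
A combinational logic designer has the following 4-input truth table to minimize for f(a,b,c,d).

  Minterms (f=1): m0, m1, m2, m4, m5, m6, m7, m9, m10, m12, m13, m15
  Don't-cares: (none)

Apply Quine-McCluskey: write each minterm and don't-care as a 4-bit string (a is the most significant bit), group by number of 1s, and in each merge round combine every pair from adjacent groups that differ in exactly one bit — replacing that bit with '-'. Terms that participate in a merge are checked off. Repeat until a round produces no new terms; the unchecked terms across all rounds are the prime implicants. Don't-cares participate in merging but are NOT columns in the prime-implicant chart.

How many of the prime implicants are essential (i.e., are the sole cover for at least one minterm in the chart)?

4

[col 0] 0000*, 0001*, 0010*, 0100*, 0101*, 0110*, 0111*, 1001*, 1010*, 1100*, 1101*, 1111*
[col 1] -001*, -010, -100*, -101*, -111*, 0-00*, 0-01*, 0-10*, 00-0*, 000-*, 01-0*, 01-1*, 010-*, 011-*, 1-01*, 11-1*, 110-*
[col 2] --01, -1-1, -10-, 0--0, 0-0-, 01--
Prime implicants: --01, -010, -1-1, -10-, 0--0, 0-0-, 01--
PI chart (minterm → PIs covering it):
  0 | 0--0,0-0-
  1 | --01,0-0-
  2 | -010,0--0
  4 | -10-,0--0,0-0-,01--
  5 | --01,-1-1,-10-,0-0-,01--
  6 | 0--0,01--
  7 | -1-1,01--
  9 | --01  (sole → essential)
  10 | -010  (sole → essential)
  12 | -10-  (sole → essential)
  13 | --01,-1-1,-10-
  15 | -1-1  (sole → essential)
Essential prime implicants: --01, -010, -1-1, -10-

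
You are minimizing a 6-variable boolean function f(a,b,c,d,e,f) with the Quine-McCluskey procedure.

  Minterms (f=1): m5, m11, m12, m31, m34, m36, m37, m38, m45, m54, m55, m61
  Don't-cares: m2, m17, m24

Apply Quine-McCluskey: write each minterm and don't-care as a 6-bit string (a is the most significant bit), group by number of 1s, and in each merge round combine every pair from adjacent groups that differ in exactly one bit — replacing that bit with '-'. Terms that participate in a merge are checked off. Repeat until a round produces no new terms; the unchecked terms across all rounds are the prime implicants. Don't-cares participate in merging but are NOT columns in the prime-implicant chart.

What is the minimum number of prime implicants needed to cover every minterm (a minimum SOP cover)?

8

[col 0] 000010*, 000101*, 001011, 001100, 010001, 011000, 011111, 100010*, 100100*, 100101*, 100110*, 101101*, 110110*, 110111*, 111101*
[col 1] -00010, -00101, 1-0110, 1-1101, 10-101, 100-10, 1001-0, 10010-, 11011-
Prime implicants: -00010, -00101, 001011, 001100, 010001, 011000, 011111, 1-0110, 1-1101, 10-101, 100-10, 1001-0, 10010-, 11011-
PI chart (minterm → PIs covering it):
  5 | -00101  (sole → essential)
  11 | 001011  (sole → essential)
  12 | 001100  (sole → essential)
  31 | 011111  (sole → essential)
  34 | -00010,100-10
  36 | 1001-0,10010-
  37 | -00101,10-101,10010-
  38 | 1-0110,100-10,1001-0
  45 | 1-1101,10-101
  54 | 1-0110,11011-
  55 | 11011-  (sole → essential)
  61 | 1-1101  (sole → essential)
Essential prime implicants: -00101, 001011, 001100, 011111, 1-1101, 11011-
Petrick residual → -00010, 1001-0
Minimum SOP uses 8 PIs: b'c'd'ef' + b'c'de'f + a'b'cd'ef + a'b'cde'f' + a'bcdef + acde'f + ab'c'df' + abc'de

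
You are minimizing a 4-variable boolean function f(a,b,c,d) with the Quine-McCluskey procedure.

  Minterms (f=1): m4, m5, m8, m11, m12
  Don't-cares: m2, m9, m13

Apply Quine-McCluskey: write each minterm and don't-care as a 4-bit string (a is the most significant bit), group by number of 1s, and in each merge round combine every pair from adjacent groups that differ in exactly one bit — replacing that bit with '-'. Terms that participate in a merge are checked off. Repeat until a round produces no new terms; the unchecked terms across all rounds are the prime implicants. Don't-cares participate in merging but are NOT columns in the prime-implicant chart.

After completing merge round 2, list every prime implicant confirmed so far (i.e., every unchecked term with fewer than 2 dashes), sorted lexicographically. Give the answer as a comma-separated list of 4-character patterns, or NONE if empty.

0010, 10-1

[col 0] 0010, 0100*, 0101*, 1000*, 1001*, 1011*, 1100*, 1101*
[col 1] -100*, -101*, 010-*, 1-00*, 1-01*, 10-1, 100-*, 110-*
[col 2] -10-, 1-0-
Prime implicants: -10-, 0010, 1-0-, 10-1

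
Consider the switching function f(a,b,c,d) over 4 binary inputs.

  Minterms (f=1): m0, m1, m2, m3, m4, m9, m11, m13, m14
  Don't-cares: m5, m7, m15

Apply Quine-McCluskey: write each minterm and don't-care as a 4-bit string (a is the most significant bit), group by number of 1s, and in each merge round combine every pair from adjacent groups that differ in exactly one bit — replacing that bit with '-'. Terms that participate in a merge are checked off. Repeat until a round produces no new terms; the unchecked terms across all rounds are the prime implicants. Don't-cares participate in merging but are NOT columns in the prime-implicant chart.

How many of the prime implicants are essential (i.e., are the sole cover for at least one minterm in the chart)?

4

[col 0] 0000*, 0001*, 0010*, 0011*, 0100*, 0101*, 0111*, 1001*, 1011*, 1101*, 1110*, 1111*
[col 1] -001*, -011*, -101*, -111*, 0-00*, 0-01*, 0-11*, 00-0*, 00-1*, 000-*, 001-*, 01-1*, 010-*, 1-01*, 1-11*, 10-1*, 11-1*, 111-
[col 2] --01*, --11*, -0-1*, -1-1*, 0--1*, 0-0-, 00--, 1--1*
[col 3] ---1
Prime implicants: ---1, 0-0-, 00--, 111-
PI chart (minterm → PIs covering it):
  0 | 0-0-,00--
  1 | ---1,0-0-,00--
  2 | 00--  (sole → essential)
  3 | ---1,00--
  4 | 0-0-  (sole → essential)
  9 | ---1  (sole → essential)
  11 | ---1  (sole → essential)
  13 | ---1  (sole → essential)
  14 | 111-  (sole → essential)
Essential prime implicants: ---1, 0-0-, 00--, 111-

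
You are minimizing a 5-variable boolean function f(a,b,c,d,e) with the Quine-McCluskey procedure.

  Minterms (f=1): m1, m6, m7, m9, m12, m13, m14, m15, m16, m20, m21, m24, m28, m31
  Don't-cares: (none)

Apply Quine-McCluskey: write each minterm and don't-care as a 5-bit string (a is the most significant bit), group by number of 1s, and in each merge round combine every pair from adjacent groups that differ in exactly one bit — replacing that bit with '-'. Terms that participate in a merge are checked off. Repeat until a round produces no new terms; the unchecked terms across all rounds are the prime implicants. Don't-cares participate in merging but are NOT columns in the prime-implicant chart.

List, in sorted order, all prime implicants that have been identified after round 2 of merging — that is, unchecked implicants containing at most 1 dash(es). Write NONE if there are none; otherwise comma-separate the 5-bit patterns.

[col 0] 00001*, 00110*, 00111*, 01001*, 01100*, 01101*, 01110*, 01111*, 10000*, 10100*, 10101*, 11000*, 11100*, 11111*
[col 1] -1100, -1111, 0-001, 0-110*, 0-111*, 0011-*, 01-01, 011-0*, 011-1*, 0110-*, 0111-*, 1-000*, 1-100*, 10-00*, 1010-, 11-00*
[col 2] 0-11-, 011--, 1--00
Prime implicants: -1100, -1111, 0-001, 0-11-, 01-01, 011--, 1--00, 1010-

-1100, -1111, 0-001, 01-01, 1010-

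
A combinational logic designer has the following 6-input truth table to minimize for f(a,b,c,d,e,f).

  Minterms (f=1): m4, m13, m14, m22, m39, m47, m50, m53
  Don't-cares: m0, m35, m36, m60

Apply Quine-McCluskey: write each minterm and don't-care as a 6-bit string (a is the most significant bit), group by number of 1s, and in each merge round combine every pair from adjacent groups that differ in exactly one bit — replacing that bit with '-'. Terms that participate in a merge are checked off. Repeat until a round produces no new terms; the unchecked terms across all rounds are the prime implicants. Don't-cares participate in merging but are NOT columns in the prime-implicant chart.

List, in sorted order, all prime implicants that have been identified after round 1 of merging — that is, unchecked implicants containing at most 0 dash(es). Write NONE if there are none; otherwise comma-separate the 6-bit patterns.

size-2^0 implicants → 000000(✓)  000100(✓)  001101  001110  010110  100011(✓)  100100(✓)  100111(✓)  101111(✓)  110010  110101  111100
size-2^1 implicants → -00100  000-00  10-111  100-11
Unchecked terms (primes): -00100, 000-00, 001101, 001110, 010110, 10-111, 100-11, 110010, 110101, 111100

001101, 001110, 010110, 110010, 110101, 111100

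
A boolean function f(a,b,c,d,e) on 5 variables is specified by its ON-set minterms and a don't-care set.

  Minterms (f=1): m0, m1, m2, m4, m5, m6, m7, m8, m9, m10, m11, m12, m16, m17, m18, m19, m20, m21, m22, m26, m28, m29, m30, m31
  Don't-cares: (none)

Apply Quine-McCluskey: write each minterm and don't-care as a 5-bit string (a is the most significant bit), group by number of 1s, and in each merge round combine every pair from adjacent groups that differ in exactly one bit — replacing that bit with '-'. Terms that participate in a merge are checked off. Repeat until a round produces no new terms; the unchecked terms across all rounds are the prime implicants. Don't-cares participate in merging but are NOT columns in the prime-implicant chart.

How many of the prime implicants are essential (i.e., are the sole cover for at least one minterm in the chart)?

size-2^0 implicants → 00000(✓)  00001(✓)  00010(✓)  00100(✓)  00101(✓)  00110(✓)  00111(✓)  01000(✓)  01001(✓)  01010(✓)  01011(✓)  01100(✓)  10000(✓)  10001(✓)  10010(✓)  10011(✓)  10100(✓)  10101(✓)  10110(✓)  11010(✓)  11100(✓)  11101(✓)  11110(✓)  11111(✓)
size-2^1 implicants → -0000(✓)  -0001(✓)  -0010(✓)  -0100(✓)  -0101(✓)  -0110(✓)  -1010(✓)  -1100(✓)  0-000(✓)  0-001(✓)  0-010(✓)  0-100(✓)  00-00(✓)  00-01(✓)  00-10(✓)  000-0(✓)  0000-(✓)  001-0(✓)  001-1(✓)  0010-(✓)  0011-(✓)  01-00(✓)  010-0(✓)  010-1(✓)  0100-(✓)  0101-(✓)  1-010(✓)  1-100(✓)  1-101(✓)  1-110(✓)  10-00(✓)  10-01(✓)  10-10(✓)  100-0(✓)  100-1(✓)  1000-(✓)  1001-(✓)  101-0(✓)  1010-(✓)  11-10(✓)  111-0(✓)  111-1(✓)  1110-(✓)  1111-(✓)
size-2^2 implicants → --010  --100  -0-00(✓)  -0-01(✓)  -0-10(✓)  -00-0(✓)  -000-(✓)  -01-0(✓)  -010-(✓)  0--00  0-0-0  0-00-  00--0(✓)  00-0-(✓)  001--  010--  1--10  1-1-0  1-10-  10--0(✓)  10-0-(✓)  100--  111--
size-2^3 implicants → -0--0  -0-0-
Unchecked terms (primes): --010, --100, -0--0, -0-0-, 0--00, 0-0-0, 0-00-, 001--, 010--, 1--10, 1-1-0, 1-10-, 100--, 111--
Minterm coverage:
  m0 ⊆ -0--0,-0-0-,0--00,0-0-0,0-00-
  m1 ⊆ -0-0-,0-00-
  m2 ⊆ --010,-0--0,0-0-0
  m4 ⊆ --100,-0--0,-0-0-,0--00,001--
  m5 ⊆ -0-0-,001--
  m6 ⊆ -0--0,001--
  m7 ⊆ 001-- [E]
  m8 ⊆ 0--00,0-0-0,0-00-,010--
  m9 ⊆ 0-00-,010--
  m10 ⊆ --010,0-0-0,010--
  m11 ⊆ 010-- [E]
  m12 ⊆ --100,0--00
  m16 ⊆ -0--0,-0-0-,100--
  m17 ⊆ -0-0-,100--
  m18 ⊆ --010,-0--0,1--10,100--
  m19 ⊆ 100-- [E]
  m20 ⊆ --100,-0--0,-0-0-,1-1-0,1-10-
  m21 ⊆ -0-0-,1-10-
  m22 ⊆ -0--0,1--10,1-1-0
  m26 ⊆ --010,1--10
  m28 ⊆ --100,1-1-0,1-10-,111--
  m29 ⊆ 1-10-,111--
  m30 ⊆ 1--10,1-1-0,111--
  m31 ⊆ 111-- [E]
E = {001--, 010--, 100--, 111--}

4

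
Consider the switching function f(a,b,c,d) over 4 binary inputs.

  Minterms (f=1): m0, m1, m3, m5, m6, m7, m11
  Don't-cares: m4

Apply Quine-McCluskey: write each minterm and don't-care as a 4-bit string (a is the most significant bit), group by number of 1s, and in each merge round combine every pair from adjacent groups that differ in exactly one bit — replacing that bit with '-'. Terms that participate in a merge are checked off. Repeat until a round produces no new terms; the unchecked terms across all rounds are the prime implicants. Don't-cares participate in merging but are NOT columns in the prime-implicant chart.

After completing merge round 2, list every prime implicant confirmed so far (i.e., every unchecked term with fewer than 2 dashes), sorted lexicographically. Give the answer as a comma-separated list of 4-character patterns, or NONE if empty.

Round 0: 0000✓ 0001✓ 0011✓ 0100✓ 0101✓ 0110✓ 0111✓ 1011✓
Round 1: -011 0-00✓ 0-01✓ 0-11✓ 00-1✓ 000-✓ 01-0✓ 01-1✓ 010-✓ 011-✓
Round 2: 0--1 0-0- 01--
PIs = {-011, 0--1, 0-0-, 01--}

-011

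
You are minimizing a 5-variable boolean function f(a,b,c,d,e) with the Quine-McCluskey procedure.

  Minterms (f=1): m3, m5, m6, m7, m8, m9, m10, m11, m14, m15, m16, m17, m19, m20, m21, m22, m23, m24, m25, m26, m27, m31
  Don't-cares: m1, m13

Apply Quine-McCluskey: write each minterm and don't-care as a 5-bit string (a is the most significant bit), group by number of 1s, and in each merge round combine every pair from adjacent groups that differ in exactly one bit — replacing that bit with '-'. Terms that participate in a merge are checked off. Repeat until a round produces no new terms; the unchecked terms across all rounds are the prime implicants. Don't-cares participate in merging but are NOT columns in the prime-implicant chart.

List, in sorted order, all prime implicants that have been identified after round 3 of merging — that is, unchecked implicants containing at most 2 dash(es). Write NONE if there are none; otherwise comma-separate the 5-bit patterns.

-011-, 0-11-, 01-1-, 1-00-, 10-0-, 101--

Round 0: 00001✓ 00011✓ 00101✓ 00110✓ 00111✓ 01000✓ 01001✓ 01010✓ 01011✓ 01101✓ 01110✓ 01111✓ 10000✓ 10001✓ 10011✓ 10100✓ 10101✓ 10110✓ 10111✓ 11000✓ 11001✓ 11010✓ 11011✓ 11111✓
Round 1: -0001✓ -0011✓ -0101✓ -0110✓ -0111✓ -1000✓ -1001✓ -1010✓ -1011✓ -1111✓ 0-001✓ 0-011✓ 0-101✓ 0-110✓ 0-111✓ 00-01✓ 00-11✓ 000-1✓ 001-1✓ 0011-✓ 01-01✓ 01-10✓ 01-11✓ 010-0✓ 010-1✓ 0100-✓ 0101-✓ 011-1✓ 0111-✓ 1-000✓ 1-001✓ 1-011✓ 1-111✓ 10-00✓ 10-01✓ 10-11✓ 100-1✓ 1000-✓ 101-0✓ 101-1✓ 1010-✓ 1011-✓ 11-11✓ 110-0✓ 110-1✓ 1100-✓ 1101-✓
Round 2: --001✓ --011✓ --111✓ -0-01✓ -0-11✓ -00-1✓ -01-1✓ -011- -1-11✓ -10-0✓ -10-1✓ -100-✓ -101-✓ 0--01✓ 0--11✓ 0-0-1✓ 0-1-1✓ 0-11- 00--1✓ 01--1✓ 01-1- 010--✓ 1--11✓ 1-0-1✓ 1-00- 10--1✓ 10-0- 101-- 110--✓
Round 3: ---11 --0-1 -0--1 -10-- 0---1
PIs = {---11, --0-1, -0--1, -011-, -10--, 0---1, 0-11-, 01-1-, 1-00-, 10-0-, 101--}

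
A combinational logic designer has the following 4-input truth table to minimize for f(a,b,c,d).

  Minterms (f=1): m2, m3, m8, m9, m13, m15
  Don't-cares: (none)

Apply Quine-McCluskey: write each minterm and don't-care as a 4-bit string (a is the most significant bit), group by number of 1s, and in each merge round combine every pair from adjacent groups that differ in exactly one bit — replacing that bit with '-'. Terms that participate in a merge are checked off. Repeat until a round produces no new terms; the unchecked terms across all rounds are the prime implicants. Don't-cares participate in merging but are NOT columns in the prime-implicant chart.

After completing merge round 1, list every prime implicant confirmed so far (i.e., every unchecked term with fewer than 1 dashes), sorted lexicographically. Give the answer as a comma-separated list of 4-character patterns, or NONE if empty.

NONE

Round 0: 0010✓ 0011✓ 1000✓ 1001✓ 1101✓ 1111✓
Round 1: 001- 1-01 100- 11-1
PIs = {001-, 1-01, 100-, 11-1}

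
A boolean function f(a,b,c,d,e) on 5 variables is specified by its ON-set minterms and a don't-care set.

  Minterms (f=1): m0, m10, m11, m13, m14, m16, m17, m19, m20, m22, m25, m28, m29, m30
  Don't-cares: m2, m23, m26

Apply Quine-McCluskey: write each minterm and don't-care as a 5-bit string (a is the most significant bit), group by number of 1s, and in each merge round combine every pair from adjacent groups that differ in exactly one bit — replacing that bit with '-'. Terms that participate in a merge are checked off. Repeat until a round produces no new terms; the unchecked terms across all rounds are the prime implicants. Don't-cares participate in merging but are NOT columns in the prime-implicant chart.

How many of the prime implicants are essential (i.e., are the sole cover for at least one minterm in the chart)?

3

Round 0: 00000✓ 00010✓ 01010✓ 01011✓ 01101✓ 01110✓ 10000✓ 10001✓ 10011✓ 10100✓ 10110✓ 10111✓ 11001✓ 11010✓ 11100✓ 11101✓ 11110✓
Round 1: -0000 -1010✓ -1101 -1110✓ 0-010 000-0 01-10✓ 0101- 1-001 1-100✓ 1-110✓ 10-00 10-11 100-1 1000- 101-0✓ 1011- 11-01 11-10✓ 111-0✓ 1110-
Round 2: -1-10 1-1-0
PIs = {-0000, -1-10, -1101, 0-010, 000-0, 0101-, 1-001, 1-1-0, 10-00, 10-11, 100-1, 1000-, 1011-, 11-01, 1110-}
Coverage chart:
  m0: -0000,000-0
  m10: -1-10,0-010,0101-
  m11: 0101- ←essential
  m13: -1101 ←essential
  m14: -1-10 ←essential
  m16: -0000,10-00,1000-
  m17: 1-001,100-1,1000-
  m19: 10-11,100-1
  m20: 1-1-0,10-00
  m22: 1-1-0,1011-
  m25: 1-001,11-01
  m28: 1-1-0,1110-
  m29: -1101,11-01,1110-
  m30: -1-10,1-1-0
Essential: -1-10, -1101, 0101-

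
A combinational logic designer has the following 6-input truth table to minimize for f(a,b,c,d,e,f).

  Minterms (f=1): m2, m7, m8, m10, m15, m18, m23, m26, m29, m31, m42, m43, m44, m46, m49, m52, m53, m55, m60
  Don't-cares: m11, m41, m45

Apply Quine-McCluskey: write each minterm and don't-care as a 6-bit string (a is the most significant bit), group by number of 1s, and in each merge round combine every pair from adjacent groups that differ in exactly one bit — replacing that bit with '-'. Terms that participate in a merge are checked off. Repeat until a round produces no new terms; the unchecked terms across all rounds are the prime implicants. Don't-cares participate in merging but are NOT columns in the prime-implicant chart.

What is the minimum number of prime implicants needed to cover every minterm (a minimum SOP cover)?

size-2^0 implicants → 000010(✓)  000111(✓)  001000(✓)  001010(✓)  001011(✓)  001111(✓)  010010(✓)  010111(✓)  011010(✓)  011101(✓)  011111(✓)  101001(✓)  101010(✓)  101011(✓)  101100(✓)  101101(✓)  101110(✓)  110001(✓)  110100(✓)  110101(✓)  110111(✓)  111100(✓)
size-2^1 implicants → -01010(✓)  -01011(✓)  -10111  0-0010(✓)  0-0111(✓)  0-1010(✓)  0-1111(✓)  00-010(✓)  00-111(✓)  001-11  0010-0  00101-(✓)  01-010(✓)  01-111(✓)  0111-1  1-1100  101-01  101-10  1010-1  10101-(✓)  1011-0  10110-  11-100  110-01  1101-1  11010-
size-2^2 implicants → -0101-  0--010  0--111
Unchecked terms (primes): -0101-, -10111, 0--010, 0--111, 001-11, 0010-0, 0111-1, 1-1100, 101-01, 101-10, 1010-1, 1011-0, 10110-, 11-100, 110-01, 1101-1, 11010-
Minterm coverage:
  m2 ⊆ 0--010 [E]
  m7 ⊆ 0--111 [E]
  m8 ⊆ 0010-0 [E]
  m10 ⊆ -0101-,0--010,0010-0
  m15 ⊆ 0--111,001-11
  m18 ⊆ 0--010 [E]
  m23 ⊆ -10111,0--111
  m26 ⊆ 0--010 [E]
  m29 ⊆ 0111-1 [E]
  m31 ⊆ 0--111,0111-1
  m42 ⊆ -0101-,101-10
  m43 ⊆ -0101-,1010-1
  m44 ⊆ 1-1100,1011-0,10110-
  m46 ⊆ 101-10,1011-0
  m49 ⊆ 110-01 [E]
  m52 ⊆ 11-100,11010-
  m53 ⊆ 110-01,1101-1,11010-
  m55 ⊆ -10111,1101-1
  m60 ⊆ 1-1100,11-100
E = {0--010, 0--111, 0010-0, 0111-1, 110-01}
Petrick residual → -0101-, -10111, 1011-0, 11-100
Cover = b'cd'e + bc'def + a'd'ef' + a'def + a'b'cd'f' + a'bcdf + ab'cdf' + abde'f' + abc'e'f  |cover|=9

9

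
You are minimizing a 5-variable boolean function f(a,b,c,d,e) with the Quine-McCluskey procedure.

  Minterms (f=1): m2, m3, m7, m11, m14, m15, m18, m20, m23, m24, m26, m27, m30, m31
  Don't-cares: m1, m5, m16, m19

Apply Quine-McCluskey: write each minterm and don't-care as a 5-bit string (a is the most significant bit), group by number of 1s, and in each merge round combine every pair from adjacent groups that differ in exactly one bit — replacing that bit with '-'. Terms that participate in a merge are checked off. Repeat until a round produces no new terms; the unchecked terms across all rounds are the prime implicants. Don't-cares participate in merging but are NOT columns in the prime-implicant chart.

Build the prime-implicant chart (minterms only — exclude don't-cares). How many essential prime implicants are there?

size-2^0 implicants → 00001(✓)  00010(✓)  00011(✓)  00101(✓)  00111(✓)  01011(✓)  01110(✓)  01111(✓)  10000(✓)  10010(✓)  10011(✓)  10100(✓)  10111(✓)  11000(✓)  11010(✓)  11011(✓)  11110(✓)  11111(✓)
size-2^1 implicants → -0010(✓)  -0011(✓)  -0111(✓)  -1011(✓)  -1110(✓)  -1111(✓)  0-011(✓)  0-111(✓)  00-01(✓)  00-11(✓)  000-1(✓)  0001-(✓)  001-1(✓)  01-11(✓)  0111-(✓)  1-000(✓)  1-010(✓)  1-011(✓)  1-111(✓)  10-00  10-11(✓)  100-0(✓)  1001-(✓)  11-10(✓)  11-11(✓)  110-0(✓)  1101-(✓)  1111-(✓)
size-2^2 implicants → --011(✓)  --111(✓)  -0-11(✓)  -001-  -1-11(✓)  -111-  0--11(✓)  00--1  1--11(✓)  1-0-0  1-01-  11-1-
size-2^3 implicants → ---11
Unchecked terms (primes): ---11, -001-, -111-, 00--1, 1-0-0, 1-01-, 10-00, 11-1-
Minterm coverage:
  m2 ⊆ -001- [E]
  m3 ⊆ ---11,-001-,00--1
  m7 ⊆ ---11,00--1
  m11 ⊆ ---11 [E]
  m14 ⊆ -111- [E]
  m15 ⊆ ---11,-111-
  m18 ⊆ -001-,1-0-0,1-01-
  m20 ⊆ 10-00 [E]
  m23 ⊆ ---11 [E]
  m24 ⊆ 1-0-0 [E]
  m26 ⊆ 1-0-0,1-01-,11-1-
  m27 ⊆ ---11,1-01-,11-1-
  m30 ⊆ -111-,11-1-
  m31 ⊆ ---11,-111-,11-1-
E = {---11, -001-, -111-, 1-0-0, 10-00}

5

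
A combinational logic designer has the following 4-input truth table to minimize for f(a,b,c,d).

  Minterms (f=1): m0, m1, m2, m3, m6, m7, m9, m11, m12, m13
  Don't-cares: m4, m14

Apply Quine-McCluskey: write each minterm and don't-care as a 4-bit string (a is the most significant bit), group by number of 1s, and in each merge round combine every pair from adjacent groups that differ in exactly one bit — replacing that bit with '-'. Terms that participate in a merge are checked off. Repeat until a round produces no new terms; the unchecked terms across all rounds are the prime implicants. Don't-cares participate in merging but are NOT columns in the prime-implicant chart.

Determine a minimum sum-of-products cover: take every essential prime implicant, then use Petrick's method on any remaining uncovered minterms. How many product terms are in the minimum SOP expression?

[col 0] 0000*, 0001*, 0010*, 0011*, 0100*, 0110*, 0111*, 1001*, 1011*, 1100*, 1101*, 1110*
[col 1] -001*, -011*, -100*, -110*, 0-00*, 0-10*, 0-11*, 00-0*, 00-1*, 000-*, 001-*, 01-0*, 011-*, 1-01, 10-1*, 11-0*, 110-
[col 2] -0-1, -1-0, 0--0, 0-1-, 00--
Prime implicants: -0-1, -1-0, 0--0, 0-1-, 00--, 1-01, 110-
PI chart (minterm → PIs covering it):
  0 | 0--0,00--
  1 | -0-1,00--
  2 | 0--0,0-1-,00--
  3 | -0-1,0-1-,00--
  6 | -1-0,0--0,0-1-
  7 | 0-1-  (sole → essential)
  9 | -0-1,1-01
  11 | -0-1  (sole → essential)
  12 | -1-0,110-
  13 | 1-01,110-
Essential prime implicants: -0-1, 0-1-
Petrick residual → 0--0, 110-
Minimum SOP uses 4 PIs: b'd + a'd' + a'c + abc'

4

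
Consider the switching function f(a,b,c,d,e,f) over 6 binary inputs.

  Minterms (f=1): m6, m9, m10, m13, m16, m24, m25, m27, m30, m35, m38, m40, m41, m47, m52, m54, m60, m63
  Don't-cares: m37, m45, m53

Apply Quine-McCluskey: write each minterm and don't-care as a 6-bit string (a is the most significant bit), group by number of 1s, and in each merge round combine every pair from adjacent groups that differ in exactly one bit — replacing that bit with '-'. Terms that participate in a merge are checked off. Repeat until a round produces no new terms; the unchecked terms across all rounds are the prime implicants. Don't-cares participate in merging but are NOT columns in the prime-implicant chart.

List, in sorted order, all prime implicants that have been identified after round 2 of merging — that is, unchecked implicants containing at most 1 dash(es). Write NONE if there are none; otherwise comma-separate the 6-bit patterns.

[col 0] 000110*, 001001*, 001010, 001101*, 010000*, 011000*, 011001*, 011011*, 011110, 100011, 100101*, 100110*, 101000*, 101001*, 101101*, 101111*, 110100*, 110101*, 110110*, 111100*, 111111*
[col 1] -00110, -01001*, -01101*, 0-1001, 001-01*, 01-000, 0110-1, 01100-, 1-0101, 1-0110, 1-1111, 10-101, 101-01*, 10100-, 1011-1, 11-100, 1101-0, 11010-
[col 2] -01-01
Prime implicants: -00110, -01-01, 0-1001, 001010, 01-000, 0110-1, 01100-, 011110, 1-0101, 1-0110, 1-1111, 10-101, 100011, 10100-, 1011-1, 11-100, 1101-0, 11010-

-00110, 0-1001, 001010, 01-000, 0110-1, 01100-, 011110, 1-0101, 1-0110, 1-1111, 10-101, 100011, 10100-, 1011-1, 11-100, 1101-0, 11010-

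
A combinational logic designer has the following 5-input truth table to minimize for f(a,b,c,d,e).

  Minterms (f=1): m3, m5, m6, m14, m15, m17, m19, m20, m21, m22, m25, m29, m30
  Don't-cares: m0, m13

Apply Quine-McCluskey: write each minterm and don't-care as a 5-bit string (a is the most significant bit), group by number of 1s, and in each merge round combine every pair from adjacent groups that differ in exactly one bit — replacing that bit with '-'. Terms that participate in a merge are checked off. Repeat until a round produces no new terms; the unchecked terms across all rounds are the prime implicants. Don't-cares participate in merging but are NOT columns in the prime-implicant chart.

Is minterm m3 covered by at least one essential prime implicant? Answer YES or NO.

Round 0: 00000 00011✓ 00101✓ 00110✓ 01101✓ 01110✓ 01111✓ 10001✓ 10011✓ 10100✓ 10101✓ 10110✓ 11001✓ 11101✓ 11110✓
Round 1: -0011 -0101✓ -0110✓ -1101✓ -1110✓ 0-101✓ 0-110✓ 011-1 0111- 1-001✓ 1-101✓ 1-110✓ 10-01✓ 100-1 101-0 1010- 11-01✓
Round 2: --101 --110 1--01
PIs = {--101, --110, -0011, 00000, 011-1, 0111-, 1--01, 100-1, 101-0, 1010-}
Coverage chart:
  m3: -0011 ←essential
  m5: --101 ←essential
  m6: --110 ←essential
  m14: --110,0111-
  m15: 011-1,0111-
  m17: 1--01,100-1
  m19: -0011,100-1
  m20: 101-0,1010-
  m21: --101,1--01,1010-
  m22: --110,101-0
  m25: 1--01 ←essential
  m29: --101,1--01
  m30: --110 ←essential
Essential: --101, --110, -0011, 1--01

YES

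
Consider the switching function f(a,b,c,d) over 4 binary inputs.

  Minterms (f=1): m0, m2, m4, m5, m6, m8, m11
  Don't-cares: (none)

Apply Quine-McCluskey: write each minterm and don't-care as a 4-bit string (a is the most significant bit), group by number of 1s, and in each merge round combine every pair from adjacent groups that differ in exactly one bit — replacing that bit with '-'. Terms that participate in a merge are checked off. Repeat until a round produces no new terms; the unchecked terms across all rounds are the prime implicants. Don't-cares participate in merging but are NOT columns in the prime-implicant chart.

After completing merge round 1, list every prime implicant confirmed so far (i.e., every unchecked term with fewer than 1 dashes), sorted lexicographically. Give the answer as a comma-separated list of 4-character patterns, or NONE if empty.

1011

size-2^0 implicants → 0000(✓)  0010(✓)  0100(✓)  0101(✓)  0110(✓)  1000(✓)  1011
size-2^1 implicants → -000  0-00(✓)  0-10(✓)  00-0(✓)  01-0(✓)  010-
size-2^2 implicants → 0--0
Unchecked terms (primes): -000, 0--0, 010-, 1011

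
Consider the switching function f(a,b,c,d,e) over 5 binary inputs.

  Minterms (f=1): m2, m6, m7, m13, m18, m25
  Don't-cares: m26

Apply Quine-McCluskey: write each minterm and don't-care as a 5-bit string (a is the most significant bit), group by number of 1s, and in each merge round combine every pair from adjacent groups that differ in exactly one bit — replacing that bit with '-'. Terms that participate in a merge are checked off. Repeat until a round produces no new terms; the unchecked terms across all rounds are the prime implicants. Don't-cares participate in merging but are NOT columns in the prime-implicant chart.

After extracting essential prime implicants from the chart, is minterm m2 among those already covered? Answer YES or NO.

[col 0] 00010*, 00110*, 00111*, 01101, 10010*, 11001, 11010*
[col 1] -0010, 00-10, 0011-, 1-010
Prime implicants: -0010, 00-10, 0011-, 01101, 1-010, 11001
PI chart (minterm → PIs covering it):
  2 | -0010,00-10
  6 | 00-10,0011-
  7 | 0011-  (sole → essential)
  13 | 01101  (sole → essential)
  18 | -0010,1-010
  25 | 11001  (sole → essential)
Essential prime implicants: 0011-, 01101, 11001

NO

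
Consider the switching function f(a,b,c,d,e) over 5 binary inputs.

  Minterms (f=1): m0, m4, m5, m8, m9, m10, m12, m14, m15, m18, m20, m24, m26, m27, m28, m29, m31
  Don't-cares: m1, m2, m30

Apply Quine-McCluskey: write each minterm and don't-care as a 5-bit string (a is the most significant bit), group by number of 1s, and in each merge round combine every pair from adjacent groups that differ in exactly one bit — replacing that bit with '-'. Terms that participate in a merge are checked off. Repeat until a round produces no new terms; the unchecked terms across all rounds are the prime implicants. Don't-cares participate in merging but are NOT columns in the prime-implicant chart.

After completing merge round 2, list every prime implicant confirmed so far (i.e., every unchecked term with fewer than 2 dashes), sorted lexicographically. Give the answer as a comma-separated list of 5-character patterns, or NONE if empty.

[col 0] 00000*, 00001*, 00010*, 00100*, 00101*, 01000*, 01001*, 01010*, 01100*, 01110*, 01111*, 10010*, 10100*, 11000*, 11010*, 11011*, 11100*, 11101*, 11110*, 11111*
[col 1] -0010*, -0100*, -1000*, -1010*, -1100*, -1110*, -1111*, 0-000*, 0-001*, 0-010*, 0-100*, 00-00*, 00-01*, 000-0*, 0000-*, 0010-*, 01-00*, 01-10*, 010-0*, 0100-*, 011-0*, 0111-*, 1-010*, 1-100*, 11-00*, 11-10*, 11-11*, 110-0*, 1101-*, 111-0*, 111-1*, 1110-*, 1111-*
[col 2] --010, --100, -1-00*, -1-10*, -10-0*, -11-0*, -111-, 0--00, 0-0-0, 0-00-, 00-0-, 01--0*, 11--0*, 11-1-, 111--
[col 3] -1--0
Prime implicants: --010, --100, -1--0, -111-, 0--00, 0-0-0, 0-00-, 00-0-, 11-1-, 111--

NONE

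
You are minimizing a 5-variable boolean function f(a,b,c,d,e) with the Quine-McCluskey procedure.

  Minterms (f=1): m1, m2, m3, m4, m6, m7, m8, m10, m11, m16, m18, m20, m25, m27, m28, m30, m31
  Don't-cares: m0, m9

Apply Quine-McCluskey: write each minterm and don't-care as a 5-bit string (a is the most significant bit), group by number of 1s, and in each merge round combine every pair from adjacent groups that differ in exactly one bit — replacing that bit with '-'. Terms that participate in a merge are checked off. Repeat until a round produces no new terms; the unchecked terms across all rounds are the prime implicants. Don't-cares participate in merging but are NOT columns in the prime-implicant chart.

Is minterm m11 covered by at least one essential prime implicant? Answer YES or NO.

YES

size-2^0 implicants → 00000(✓)  00001(✓)  00010(✓)  00011(✓)  00100(✓)  00110(✓)  00111(✓)  01000(✓)  01001(✓)  01010(✓)  01011(✓)  10000(✓)  10010(✓)  10100(✓)  11001(✓)  11011(✓)  11100(✓)  11110(✓)  11111(✓)
size-2^1 implicants → -0000(✓)  -0010(✓)  -0100(✓)  -1001(✓)  -1011(✓)  0-000(✓)  0-001(✓)  0-010(✓)  0-011(✓)  00-00(✓)  00-10(✓)  00-11(✓)  000-0(✓)  000-1(✓)  0000-(✓)  0001-(✓)  001-0(✓)  0011-(✓)  010-0(✓)  010-1(✓)  0100-(✓)  0101-(✓)  1-100  10-00(✓)  100-0(✓)  11-11  110-1(✓)  111-0  1111-
size-2^2 implicants → -0-00  -00-0  -10-1  0-0-0(✓)  0-0-1(✓)  0-00-(✓)  0-01-(✓)  00--0  00-1-  000--(✓)  010--(✓)
size-2^3 implicants → 0-0--
Unchecked terms (primes): -0-00, -00-0, -10-1, 0-0--, 00--0, 00-1-, 1-100, 11-11, 111-0, 1111-
Minterm coverage:
  m1 ⊆ 0-0-- [E]
  m2 ⊆ -00-0,0-0--,00--0,00-1-
  m3 ⊆ 0-0--,00-1-
  m4 ⊆ -0-00,00--0
  m6 ⊆ 00--0,00-1-
  m7 ⊆ 00-1- [E]
  m8 ⊆ 0-0-- [E]
  m10 ⊆ 0-0-- [E]
  m11 ⊆ -10-1,0-0--
  m16 ⊆ -0-00,-00-0
  m18 ⊆ -00-0 [E]
  m20 ⊆ -0-00,1-100
  m25 ⊆ -10-1 [E]
  m27 ⊆ -10-1,11-11
  m28 ⊆ 1-100,111-0
  m30 ⊆ 111-0,1111-
  m31 ⊆ 11-11,1111-
E = {-00-0, -10-1, 0-0--, 00-1-}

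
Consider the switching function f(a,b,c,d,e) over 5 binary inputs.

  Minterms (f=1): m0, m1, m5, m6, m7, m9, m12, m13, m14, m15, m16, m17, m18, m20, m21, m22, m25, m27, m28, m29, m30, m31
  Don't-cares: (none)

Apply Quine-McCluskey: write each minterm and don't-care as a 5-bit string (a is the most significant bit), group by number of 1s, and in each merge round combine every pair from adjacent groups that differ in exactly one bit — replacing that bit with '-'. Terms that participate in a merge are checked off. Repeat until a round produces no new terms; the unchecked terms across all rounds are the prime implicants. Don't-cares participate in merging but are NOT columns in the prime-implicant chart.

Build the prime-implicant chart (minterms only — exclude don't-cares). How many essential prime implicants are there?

Round 0: 00000✓ 00001✓ 00101✓ 00110✓ 00111✓ 01001✓ 01100✓ 01101✓ 01110✓ 01111✓ 10000✓ 10001✓ 10010✓ 10100✓ 10101✓ 10110✓ 11001✓ 11011✓ 11100✓ 11101✓ 11110✓ 11111✓
Round 1: -0000✓ -0001✓ -0101✓ -0110✓ -1001✓ -1100✓ -1101✓ -1110✓ -1111✓ 0-001✓ 0-101✓ 0-110✓ 0-111✓ 00-01✓ 0000-✓ 001-1✓ 0011-✓ 01-01✓ 011-0✓ 011-1✓ 0110-✓ 0111-✓ 1-001✓ 1-100✓ 1-101✓ 1-110✓ 10-00✓ 10-01✓ 10-10✓ 100-0✓ 1000-✓ 101-0✓ 1010-✓ 11-01✓ 11-11✓ 110-1✓ 111-0✓ 111-1✓ 1110-✓ 1111-✓
Round 2: --001✓ --101✓ --110 -0-01✓ -000- -1-01✓ -11-0✓ -11-1✓ -110-✓ -111-✓ 0--01✓ 0-1-1 0-11- 011--✓ 1--01✓ 1-1-0 1-10- 10--0 10-0- 11--1 111--✓
Round 3: ---01 -11--
PIs = {---01, --110, -000-, -11--, 0-1-1, 0-11-, 1-1-0, 1-10-, 10--0, 10-0-, 11--1}
Coverage chart:
  m0: -000- ←essential
  m1: ---01,-000-
  m5: ---01,0-1-1
  m6: --110,0-11-
  m7: 0-1-1,0-11-
  m9: ---01 ←essential
  m12: -11-- ←essential
  m13: ---01,-11--,0-1-1
  m14: --110,-11--,0-11-
  m15: -11--,0-1-1,0-11-
  m16: -000-,10--0,10-0-
  m17: ---01,-000-,10-0-
  m18: 10--0 ←essential
  m20: 1-1-0,1-10-,10--0,10-0-
  m21: ---01,1-10-,10-0-
  m22: --110,1-1-0,10--0
  m25: ---01,11--1
  m27: 11--1 ←essential
  m28: -11--,1-1-0,1-10-
  m29: ---01,-11--,1-10-,11--1
  m30: --110,-11--,1-1-0
  m31: -11--,11--1
Essential: ---01, -000-, -11--, 10--0, 11--1

5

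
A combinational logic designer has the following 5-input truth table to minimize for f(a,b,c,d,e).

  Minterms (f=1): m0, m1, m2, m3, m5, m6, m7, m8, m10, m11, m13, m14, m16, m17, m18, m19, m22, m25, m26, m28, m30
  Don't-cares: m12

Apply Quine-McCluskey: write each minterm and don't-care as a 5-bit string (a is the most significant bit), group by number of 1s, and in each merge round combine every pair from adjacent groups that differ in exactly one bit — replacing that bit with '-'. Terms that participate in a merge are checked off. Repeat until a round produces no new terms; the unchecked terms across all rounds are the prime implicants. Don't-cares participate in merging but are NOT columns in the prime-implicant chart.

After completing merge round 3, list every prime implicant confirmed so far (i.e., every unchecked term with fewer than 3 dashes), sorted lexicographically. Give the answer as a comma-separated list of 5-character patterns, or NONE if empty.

-11-0, 0-0-0, 0-01-, 0-101, 00--1, 00-1-, 01--0, 0110-, 1-001

Round 0: 00000✓ 00001✓ 00010✓ 00011✓ 00101✓ 00110✓ 00111✓ 01000✓ 01010✓ 01011✓ 01100✓ 01101✓ 01110✓ 10000✓ 10001✓ 10010✓ 10011✓ 10110✓ 11001✓ 11010✓ 11100✓ 11110✓
Round 1: -0000✓ -0001✓ -0010✓ -0011✓ -0110✓ -1010✓ -1100✓ -1110✓ 0-000✓ 0-010✓ 0-011✓ 0-101 0-110✓ 00-01✓ 00-10✓ 00-11✓ 000-0✓ 000-1✓ 0000-✓ 0001-✓ 001-1✓ 0011-✓ 01-00✓ 01-10✓ 010-0✓ 0101-✓ 011-0✓ 0110- 1-001 1-010✓ 1-110✓ 10-10✓ 100-0✓ 100-1✓ 1000-✓ 1001-✓ 11-10✓ 111-0✓
Round 2: --010✓ --110✓ -0-10✓ -00-0✓ -00-1✓ -000-✓ -001-✓ -1-10✓ -11-0 0--10✓ 0-0-0 0-01- 00--1 00-1- 000--✓ 01--0 1--10✓ 100--✓
Round 3: ---10 -00--
PIs = {---10, -00--, -11-0, 0-0-0, 0-01-, 0-101, 00--1, 00-1-, 01--0, 0110-, 1-001}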